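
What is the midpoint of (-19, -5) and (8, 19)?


Midpoint = ((-19+8)/2, (-5+19)/2) = (-5.5, 7)

(-5.5, 7)


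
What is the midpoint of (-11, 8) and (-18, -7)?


Midpoint = ((-11+-18)/2, (8+-7)/2) = (-14.5, 0.5)

(-14.5, 0.5)


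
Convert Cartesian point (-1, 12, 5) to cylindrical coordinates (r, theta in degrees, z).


r = sqrt((-1)^2 + 12^2) = 12.0416
theta = atan2(12, -1) = 94.7636 deg
z = 5

r = 12.0416, theta = 94.7636 deg, z = 5


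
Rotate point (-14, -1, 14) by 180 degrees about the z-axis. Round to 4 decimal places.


x' = -14*cos(180) - -1*sin(180) = 14
y' = -14*sin(180) + -1*cos(180) = 1
z' = 14

(14, 1, 14)


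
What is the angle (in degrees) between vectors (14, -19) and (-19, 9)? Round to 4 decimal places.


dot = 14*-19 + -19*9 = -437
|u| = 23.6008, |v| = 21.0238
cos(angle) = -0.8807
angle = 151.7305 degrees

151.7305 degrees


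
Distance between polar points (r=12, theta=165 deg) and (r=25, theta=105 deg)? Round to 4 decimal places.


d = sqrt(r1^2 + r2^2 - 2*r1*r2*cos(t2-t1))
d = sqrt(12^2 + 25^2 - 2*12*25*cos(105-165)) = 21.6564

21.6564


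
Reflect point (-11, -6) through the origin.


Reflection through origin: (x, y) -> (-x, -y)
(-11, -6) -> (11, 6)

(11, 6)


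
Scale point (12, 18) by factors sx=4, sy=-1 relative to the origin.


Scaling: (x*sx, y*sy) = (12*4, 18*-1) = (48, -18)

(48, -18)


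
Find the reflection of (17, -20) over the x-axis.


Reflection across x-axis: (x, y) -> (x, -y)
(17, -20) -> (17, 20)

(17, 20)


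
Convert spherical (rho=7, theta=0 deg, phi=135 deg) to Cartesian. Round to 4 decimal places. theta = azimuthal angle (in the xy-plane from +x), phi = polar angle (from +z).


x = 7 * sin(135) * cos(0) = 4.9497
y = 7 * sin(135) * sin(0) = 0
z = 7 * cos(135) = -4.9497

(4.9497, 0, -4.9497)


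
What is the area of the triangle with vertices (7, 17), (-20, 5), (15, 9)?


Area = |x1(y2-y3) + x2(y3-y1) + x3(y1-y2)| / 2
= |7*(5-9) + -20*(9-17) + 15*(17-5)| / 2
= 156

156


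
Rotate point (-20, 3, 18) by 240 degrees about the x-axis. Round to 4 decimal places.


x' = -20
y' = 3*cos(240) - 18*sin(240) = 14.0885
z' = 3*sin(240) + 18*cos(240) = -11.5981

(-20, 14.0885, -11.5981)


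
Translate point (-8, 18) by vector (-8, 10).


Translation: (x+dx, y+dy) = (-8+-8, 18+10) = (-16, 28)

(-16, 28)


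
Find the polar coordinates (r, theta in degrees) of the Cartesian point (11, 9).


r = sqrt(11^2 + 9^2) = 14.2127
theta = atan2(9, 11) = 39.2894 degrees

r = 14.2127, theta = 39.2894 degrees


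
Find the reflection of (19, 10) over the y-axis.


Reflection across y-axis: (x, y) -> (-x, y)
(19, 10) -> (-19, 10)

(-19, 10)


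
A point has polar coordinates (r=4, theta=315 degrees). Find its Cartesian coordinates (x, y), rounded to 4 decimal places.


x = 4 * cos(315) = 2.8284
y = 4 * sin(315) = -2.8284

(2.8284, -2.8284)


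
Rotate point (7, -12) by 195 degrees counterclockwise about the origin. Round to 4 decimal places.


x' = 7*cos(195) - -12*sin(195) = -9.8673
y' = 7*sin(195) + -12*cos(195) = 9.7794

(-9.8673, 9.7794)


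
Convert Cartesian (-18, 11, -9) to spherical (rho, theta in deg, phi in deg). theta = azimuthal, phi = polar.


rho = sqrt((-18)^2 + 11^2 + (-9)^2) = 22.9347
theta = atan2(11, -18) = 148.5704 deg
phi = acos(-9/22.9347) = 113.1051 deg

rho = 22.9347, theta = 148.5704 deg, phi = 113.1051 deg


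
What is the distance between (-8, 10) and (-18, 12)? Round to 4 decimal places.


d = sqrt((-18--8)^2 + (12-10)^2) = 10.198

10.198


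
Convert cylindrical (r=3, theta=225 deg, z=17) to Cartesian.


x = 3 * cos(225) = -2.1213
y = 3 * sin(225) = -2.1213
z = 17

(-2.1213, -2.1213, 17)


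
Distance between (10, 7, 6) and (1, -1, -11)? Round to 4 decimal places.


d = sqrt((1-10)^2 + (-1-7)^2 + (-11-6)^2) = 20.8327

20.8327


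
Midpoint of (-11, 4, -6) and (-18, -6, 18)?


Midpoint = ((-11+-18)/2, (4+-6)/2, (-6+18)/2) = (-14.5, -1, 6)

(-14.5, -1, 6)


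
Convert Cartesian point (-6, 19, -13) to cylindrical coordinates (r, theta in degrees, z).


r = sqrt((-6)^2 + 19^2) = 19.9249
theta = atan2(19, -6) = 107.5256 deg
z = -13

r = 19.9249, theta = 107.5256 deg, z = -13


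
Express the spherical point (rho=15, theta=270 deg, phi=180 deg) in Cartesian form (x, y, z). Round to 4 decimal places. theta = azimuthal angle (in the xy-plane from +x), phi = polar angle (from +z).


x = 15 * sin(180) * cos(270) = 0
y = 15 * sin(180) * sin(270) = 0
z = 15 * cos(180) = -15

(0, 0, -15)


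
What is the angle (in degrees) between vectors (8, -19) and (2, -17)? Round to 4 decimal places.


dot = 8*2 + -19*-17 = 339
|u| = 20.6155, |v| = 17.1172
cos(angle) = 0.9607
angle = 16.1238 degrees

16.1238 degrees


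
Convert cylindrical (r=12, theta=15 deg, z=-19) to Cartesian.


x = 12 * cos(15) = 11.5911
y = 12 * sin(15) = 3.1058
z = -19

(11.5911, 3.1058, -19)


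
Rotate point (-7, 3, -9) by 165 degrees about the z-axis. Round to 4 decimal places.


x' = -7*cos(165) - 3*sin(165) = 5.985
y' = -7*sin(165) + 3*cos(165) = -4.7095
z' = -9

(5.985, -4.7095, -9)


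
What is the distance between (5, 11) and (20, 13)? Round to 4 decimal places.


d = sqrt((20-5)^2 + (13-11)^2) = 15.1327

15.1327


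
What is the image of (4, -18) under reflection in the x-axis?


Reflection across x-axis: (x, y) -> (x, -y)
(4, -18) -> (4, 18)

(4, 18)


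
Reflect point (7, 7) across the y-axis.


Reflection across y-axis: (x, y) -> (-x, y)
(7, 7) -> (-7, 7)

(-7, 7)


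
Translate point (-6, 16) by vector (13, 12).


Translation: (x+dx, y+dy) = (-6+13, 16+12) = (7, 28)

(7, 28)


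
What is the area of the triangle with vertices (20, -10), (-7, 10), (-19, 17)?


Area = |x1(y2-y3) + x2(y3-y1) + x3(y1-y2)| / 2
= |20*(10-17) + -7*(17--10) + -19*(-10-10)| / 2
= 25.5

25.5


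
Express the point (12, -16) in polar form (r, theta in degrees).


r = sqrt(12^2 + (-16)^2) = 20
theta = atan2(-16, 12) = 306.8699 degrees

r = 20, theta = 306.8699 degrees


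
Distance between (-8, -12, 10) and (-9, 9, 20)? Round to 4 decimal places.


d = sqrt((-9--8)^2 + (9--12)^2 + (20-10)^2) = 23.2809

23.2809


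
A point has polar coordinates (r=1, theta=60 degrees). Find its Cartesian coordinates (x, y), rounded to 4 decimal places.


x = 1 * cos(60) = 0.5
y = 1 * sin(60) = 0.866

(0.5, 0.866)


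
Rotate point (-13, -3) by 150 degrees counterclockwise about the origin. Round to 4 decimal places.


x' = -13*cos(150) - -3*sin(150) = 12.7583
y' = -13*sin(150) + -3*cos(150) = -3.9019

(12.7583, -3.9019)


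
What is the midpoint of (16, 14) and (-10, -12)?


Midpoint = ((16+-10)/2, (14+-12)/2) = (3, 1)

(3, 1)


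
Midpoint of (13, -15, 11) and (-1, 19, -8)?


Midpoint = ((13+-1)/2, (-15+19)/2, (11+-8)/2) = (6, 2, 1.5)

(6, 2, 1.5)


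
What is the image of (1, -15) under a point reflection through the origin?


Reflection through origin: (x, y) -> (-x, -y)
(1, -15) -> (-1, 15)

(-1, 15)


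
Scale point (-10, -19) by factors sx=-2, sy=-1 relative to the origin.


Scaling: (x*sx, y*sy) = (-10*-2, -19*-1) = (20, 19)

(20, 19)


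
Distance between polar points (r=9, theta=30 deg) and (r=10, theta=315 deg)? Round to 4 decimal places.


d = sqrt(r1^2 + r2^2 - 2*r1*r2*cos(t2-t1))
d = sqrt(9^2 + 10^2 - 2*9*10*cos(315-30)) = 11.5936

11.5936


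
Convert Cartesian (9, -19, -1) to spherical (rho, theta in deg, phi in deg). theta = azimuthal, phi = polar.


rho = sqrt(9^2 + (-19)^2 + (-1)^2) = 21.0476
theta = atan2(-19, 9) = 295.3462 deg
phi = acos(-1/21.0476) = 92.7232 deg

rho = 21.0476, theta = 295.3462 deg, phi = 92.7232 deg


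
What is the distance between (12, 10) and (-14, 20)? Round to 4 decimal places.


d = sqrt((-14-12)^2 + (20-10)^2) = 27.8568

27.8568


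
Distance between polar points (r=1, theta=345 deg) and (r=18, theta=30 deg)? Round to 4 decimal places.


d = sqrt(r1^2 + r2^2 - 2*r1*r2*cos(t2-t1))
d = sqrt(1^2 + 18^2 - 2*1*18*cos(30-345)) = 17.3073

17.3073


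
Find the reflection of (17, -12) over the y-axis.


Reflection across y-axis: (x, y) -> (-x, y)
(17, -12) -> (-17, -12)

(-17, -12)


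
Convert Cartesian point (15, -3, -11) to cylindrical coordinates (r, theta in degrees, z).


r = sqrt(15^2 + (-3)^2) = 15.2971
theta = atan2(-3, 15) = 348.6901 deg
z = -11

r = 15.2971, theta = 348.6901 deg, z = -11


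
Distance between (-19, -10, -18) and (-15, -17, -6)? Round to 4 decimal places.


d = sqrt((-15--19)^2 + (-17--10)^2 + (-6--18)^2) = 14.4568

14.4568


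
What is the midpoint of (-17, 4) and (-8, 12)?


Midpoint = ((-17+-8)/2, (4+12)/2) = (-12.5, 8)

(-12.5, 8)


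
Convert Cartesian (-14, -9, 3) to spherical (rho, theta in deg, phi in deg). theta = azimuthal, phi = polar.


rho = sqrt((-14)^2 + (-9)^2 + 3^2) = 16.9115
theta = atan2(-9, -14) = 212.7352 deg
phi = acos(3/16.9115) = 79.782 deg

rho = 16.9115, theta = 212.7352 deg, phi = 79.782 deg


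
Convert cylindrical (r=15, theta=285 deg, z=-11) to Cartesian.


x = 15 * cos(285) = 3.8823
y = 15 * sin(285) = -14.4889
z = -11

(3.8823, -14.4889, -11)


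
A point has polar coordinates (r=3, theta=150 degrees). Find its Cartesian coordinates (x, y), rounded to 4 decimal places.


x = 3 * cos(150) = -2.5981
y = 3 * sin(150) = 1.5

(-2.5981, 1.5)


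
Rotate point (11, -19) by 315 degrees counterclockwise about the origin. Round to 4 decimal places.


x' = 11*cos(315) - -19*sin(315) = -5.6569
y' = 11*sin(315) + -19*cos(315) = -21.2132

(-5.6569, -21.2132)


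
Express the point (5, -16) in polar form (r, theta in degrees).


r = sqrt(5^2 + (-16)^2) = 16.7631
theta = atan2(-16, 5) = 287.354 degrees

r = 16.7631, theta = 287.354 degrees


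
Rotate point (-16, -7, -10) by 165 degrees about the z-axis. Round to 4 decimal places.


x' = -16*cos(165) - -7*sin(165) = 17.2665
y' = -16*sin(165) + -7*cos(165) = 2.6204
z' = -10

(17.2665, 2.6204, -10)


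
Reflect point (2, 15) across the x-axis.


Reflection across x-axis: (x, y) -> (x, -y)
(2, 15) -> (2, -15)

(2, -15)


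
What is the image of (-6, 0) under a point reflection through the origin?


Reflection through origin: (x, y) -> (-x, -y)
(-6, 0) -> (6, 0)

(6, 0)


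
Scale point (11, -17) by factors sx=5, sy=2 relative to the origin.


Scaling: (x*sx, y*sy) = (11*5, -17*2) = (55, -34)

(55, -34)


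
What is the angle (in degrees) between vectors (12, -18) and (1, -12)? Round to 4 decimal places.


dot = 12*1 + -18*-12 = 228
|u| = 21.6333, |v| = 12.0416
cos(angle) = 0.8752
angle = 28.9264 degrees

28.9264 degrees


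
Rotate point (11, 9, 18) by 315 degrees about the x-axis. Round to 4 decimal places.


x' = 11
y' = 9*cos(315) - 18*sin(315) = 19.0919
z' = 9*sin(315) + 18*cos(315) = 6.364

(11, 19.0919, 6.364)


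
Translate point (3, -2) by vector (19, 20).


Translation: (x+dx, y+dy) = (3+19, -2+20) = (22, 18)

(22, 18)


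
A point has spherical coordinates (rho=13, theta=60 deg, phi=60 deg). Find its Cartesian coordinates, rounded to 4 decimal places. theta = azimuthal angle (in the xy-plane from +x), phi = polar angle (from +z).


x = 13 * sin(60) * cos(60) = 5.6292
y = 13 * sin(60) * sin(60) = 9.75
z = 13 * cos(60) = 6.5

(5.6292, 9.75, 6.5)


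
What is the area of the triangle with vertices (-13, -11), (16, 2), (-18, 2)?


Area = |x1(y2-y3) + x2(y3-y1) + x3(y1-y2)| / 2
= |-13*(2-2) + 16*(2--11) + -18*(-11-2)| / 2
= 221

221


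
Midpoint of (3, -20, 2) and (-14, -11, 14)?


Midpoint = ((3+-14)/2, (-20+-11)/2, (2+14)/2) = (-5.5, -15.5, 8)

(-5.5, -15.5, 8)


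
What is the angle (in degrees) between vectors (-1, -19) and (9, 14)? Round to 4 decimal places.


dot = -1*9 + -19*14 = -275
|u| = 19.0263, |v| = 16.6433
cos(angle) = -0.8684
angle = 150.2776 degrees

150.2776 degrees


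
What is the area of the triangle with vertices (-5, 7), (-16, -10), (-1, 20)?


Area = |x1(y2-y3) + x2(y3-y1) + x3(y1-y2)| / 2
= |-5*(-10-20) + -16*(20-7) + -1*(7--10)| / 2
= 37.5

37.5


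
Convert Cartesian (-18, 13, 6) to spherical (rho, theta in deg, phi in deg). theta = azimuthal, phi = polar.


rho = sqrt((-18)^2 + 13^2 + 6^2) = 23
theta = atan2(13, -18) = 144.1623 deg
phi = acos(6/23) = 74.8783 deg

rho = 23, theta = 144.1623 deg, phi = 74.8783 deg


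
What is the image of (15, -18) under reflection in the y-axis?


Reflection across y-axis: (x, y) -> (-x, y)
(15, -18) -> (-15, -18)

(-15, -18)


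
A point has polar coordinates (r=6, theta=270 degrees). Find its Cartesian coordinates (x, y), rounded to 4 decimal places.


x = 6 * cos(270) = 0
y = 6 * sin(270) = -6

(0, -6)


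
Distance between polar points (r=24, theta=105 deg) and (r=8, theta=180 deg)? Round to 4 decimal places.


d = sqrt(r1^2 + r2^2 - 2*r1*r2*cos(t2-t1))
d = sqrt(24^2 + 8^2 - 2*24*8*cos(180-105)) = 23.2511

23.2511


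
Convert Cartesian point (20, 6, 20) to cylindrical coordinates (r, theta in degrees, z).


r = sqrt(20^2 + 6^2) = 20.8806
theta = atan2(6, 20) = 16.6992 deg
z = 20

r = 20.8806, theta = 16.6992 deg, z = 20


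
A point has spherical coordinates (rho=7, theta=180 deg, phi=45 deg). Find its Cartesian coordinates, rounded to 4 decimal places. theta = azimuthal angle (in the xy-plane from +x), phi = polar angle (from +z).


x = 7 * sin(45) * cos(180) = -4.9497
y = 7 * sin(45) * sin(180) = 0
z = 7 * cos(45) = 4.9497

(-4.9497, 0, 4.9497)


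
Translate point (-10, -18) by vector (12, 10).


Translation: (x+dx, y+dy) = (-10+12, -18+10) = (2, -8)

(2, -8)


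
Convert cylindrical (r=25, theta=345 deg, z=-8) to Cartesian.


x = 25 * cos(345) = 24.1481
y = 25 * sin(345) = -6.4705
z = -8

(24.1481, -6.4705, -8)


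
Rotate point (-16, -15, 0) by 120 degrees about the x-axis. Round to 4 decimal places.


x' = -16
y' = -15*cos(120) - 0*sin(120) = 7.5
z' = -15*sin(120) + 0*cos(120) = -12.9904

(-16, 7.5, -12.9904)


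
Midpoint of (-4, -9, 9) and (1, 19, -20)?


Midpoint = ((-4+1)/2, (-9+19)/2, (9+-20)/2) = (-1.5, 5, -5.5)

(-1.5, 5, -5.5)


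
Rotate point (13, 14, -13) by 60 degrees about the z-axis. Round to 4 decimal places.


x' = 13*cos(60) - 14*sin(60) = -5.6244
y' = 13*sin(60) + 14*cos(60) = 18.2583
z' = -13

(-5.6244, 18.2583, -13)


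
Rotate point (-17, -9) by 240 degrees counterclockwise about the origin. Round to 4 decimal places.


x' = -17*cos(240) - -9*sin(240) = 0.7058
y' = -17*sin(240) + -9*cos(240) = 19.2224

(0.7058, 19.2224)


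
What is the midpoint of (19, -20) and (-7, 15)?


Midpoint = ((19+-7)/2, (-20+15)/2) = (6, -2.5)

(6, -2.5)


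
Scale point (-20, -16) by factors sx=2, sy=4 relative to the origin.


Scaling: (x*sx, y*sy) = (-20*2, -16*4) = (-40, -64)

(-40, -64)


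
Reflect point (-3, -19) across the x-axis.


Reflection across x-axis: (x, y) -> (x, -y)
(-3, -19) -> (-3, 19)

(-3, 19)


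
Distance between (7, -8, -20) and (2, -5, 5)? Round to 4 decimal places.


d = sqrt((2-7)^2 + (-5--8)^2 + (5--20)^2) = 25.671

25.671


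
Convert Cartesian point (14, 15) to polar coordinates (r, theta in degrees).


r = sqrt(14^2 + 15^2) = 20.5183
theta = atan2(15, 14) = 46.9749 degrees

r = 20.5183, theta = 46.9749 degrees


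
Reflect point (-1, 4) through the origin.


Reflection through origin: (x, y) -> (-x, -y)
(-1, 4) -> (1, -4)

(1, -4)


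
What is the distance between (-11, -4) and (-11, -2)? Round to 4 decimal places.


d = sqrt((-11--11)^2 + (-2--4)^2) = 2

2


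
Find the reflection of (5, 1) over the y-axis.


Reflection across y-axis: (x, y) -> (-x, y)
(5, 1) -> (-5, 1)

(-5, 1)


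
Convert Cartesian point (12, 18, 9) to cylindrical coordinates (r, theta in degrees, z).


r = sqrt(12^2 + 18^2) = 21.6333
theta = atan2(18, 12) = 56.3099 deg
z = 9

r = 21.6333, theta = 56.3099 deg, z = 9


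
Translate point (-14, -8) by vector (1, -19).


Translation: (x+dx, y+dy) = (-14+1, -8+-19) = (-13, -27)

(-13, -27)


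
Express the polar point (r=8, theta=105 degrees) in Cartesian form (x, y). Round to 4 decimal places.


x = 8 * cos(105) = -2.0706
y = 8 * sin(105) = 7.7274

(-2.0706, 7.7274)


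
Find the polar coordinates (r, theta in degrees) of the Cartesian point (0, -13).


r = sqrt(0^2 + (-13)^2) = 13
theta = atan2(-13, 0) = 270 degrees

r = 13, theta = 270 degrees


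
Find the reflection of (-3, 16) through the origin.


Reflection through origin: (x, y) -> (-x, -y)
(-3, 16) -> (3, -16)

(3, -16)


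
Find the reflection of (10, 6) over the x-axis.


Reflection across x-axis: (x, y) -> (x, -y)
(10, 6) -> (10, -6)

(10, -6)


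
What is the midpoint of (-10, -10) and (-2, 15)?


Midpoint = ((-10+-2)/2, (-10+15)/2) = (-6, 2.5)

(-6, 2.5)


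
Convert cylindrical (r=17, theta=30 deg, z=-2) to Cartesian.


x = 17 * cos(30) = 14.7224
y = 17 * sin(30) = 8.5
z = -2

(14.7224, 8.5, -2)


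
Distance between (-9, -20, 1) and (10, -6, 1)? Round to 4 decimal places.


d = sqrt((10--9)^2 + (-6--20)^2 + (1-1)^2) = 23.6008

23.6008


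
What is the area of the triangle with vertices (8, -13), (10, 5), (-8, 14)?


Area = |x1(y2-y3) + x2(y3-y1) + x3(y1-y2)| / 2
= |8*(5-14) + 10*(14--13) + -8*(-13-5)| / 2
= 171

171


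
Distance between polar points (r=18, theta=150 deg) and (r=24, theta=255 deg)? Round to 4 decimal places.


d = sqrt(r1^2 + r2^2 - 2*r1*r2*cos(t2-t1))
d = sqrt(18^2 + 24^2 - 2*18*24*cos(255-150)) = 33.5204

33.5204


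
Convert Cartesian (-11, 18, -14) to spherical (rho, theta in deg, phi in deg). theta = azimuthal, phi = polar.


rho = sqrt((-11)^2 + 18^2 + (-14)^2) = 25.318
theta = atan2(18, -11) = 121.4296 deg
phi = acos(-14/25.318) = 123.5708 deg

rho = 25.318, theta = 121.4296 deg, phi = 123.5708 deg


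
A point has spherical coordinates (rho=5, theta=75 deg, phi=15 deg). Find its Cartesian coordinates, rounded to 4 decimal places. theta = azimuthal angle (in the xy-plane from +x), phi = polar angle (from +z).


x = 5 * sin(15) * cos(75) = 0.3349
y = 5 * sin(15) * sin(75) = 1.25
z = 5 * cos(15) = 4.8296

(0.3349, 1.25, 4.8296)


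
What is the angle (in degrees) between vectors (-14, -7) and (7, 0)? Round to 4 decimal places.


dot = -14*7 + -7*0 = -98
|u| = 15.6525, |v| = 7
cos(angle) = -0.8944
angle = 153.4349 degrees

153.4349 degrees


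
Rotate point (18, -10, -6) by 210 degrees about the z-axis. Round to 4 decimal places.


x' = 18*cos(210) - -10*sin(210) = -20.5885
y' = 18*sin(210) + -10*cos(210) = -0.3397
z' = -6

(-20.5885, -0.3397, -6)


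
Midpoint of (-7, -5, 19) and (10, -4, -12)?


Midpoint = ((-7+10)/2, (-5+-4)/2, (19+-12)/2) = (1.5, -4.5, 3.5)

(1.5, -4.5, 3.5)


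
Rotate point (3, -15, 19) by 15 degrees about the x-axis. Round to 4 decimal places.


x' = 3
y' = -15*cos(15) - 19*sin(15) = -19.4064
z' = -15*sin(15) + 19*cos(15) = 14.4703

(3, -19.4064, 14.4703)


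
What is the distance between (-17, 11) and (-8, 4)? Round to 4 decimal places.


d = sqrt((-8--17)^2 + (4-11)^2) = 11.4018

11.4018


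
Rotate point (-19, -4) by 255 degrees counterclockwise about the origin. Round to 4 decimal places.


x' = -19*cos(255) - -4*sin(255) = 1.0539
y' = -19*sin(255) + -4*cos(255) = 19.3879

(1.0539, 19.3879)


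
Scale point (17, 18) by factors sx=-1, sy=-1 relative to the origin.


Scaling: (x*sx, y*sy) = (17*-1, 18*-1) = (-17, -18)

(-17, -18)


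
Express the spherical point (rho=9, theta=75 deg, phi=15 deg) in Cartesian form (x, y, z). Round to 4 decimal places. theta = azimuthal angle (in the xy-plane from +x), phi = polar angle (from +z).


x = 9 * sin(15) * cos(75) = 0.6029
y = 9 * sin(15) * sin(75) = 2.25
z = 9 * cos(15) = 8.6933

(0.6029, 2.25, 8.6933)


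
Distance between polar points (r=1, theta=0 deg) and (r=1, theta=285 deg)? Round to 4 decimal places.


d = sqrt(r1^2 + r2^2 - 2*r1*r2*cos(t2-t1))
d = sqrt(1^2 + 1^2 - 2*1*1*cos(285-0)) = 1.2175

1.2175


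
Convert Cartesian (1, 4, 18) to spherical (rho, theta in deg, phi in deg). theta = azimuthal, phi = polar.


rho = sqrt(1^2 + 4^2 + 18^2) = 18.4662
theta = atan2(4, 1) = 75.9638 deg
phi = acos(18/18.4662) = 12.9017 deg

rho = 18.4662, theta = 75.9638 deg, phi = 12.9017 deg


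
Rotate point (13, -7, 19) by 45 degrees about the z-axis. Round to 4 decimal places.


x' = 13*cos(45) - -7*sin(45) = 14.1421
y' = 13*sin(45) + -7*cos(45) = 4.2426
z' = 19

(14.1421, 4.2426, 19)


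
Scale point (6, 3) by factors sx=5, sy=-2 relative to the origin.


Scaling: (x*sx, y*sy) = (6*5, 3*-2) = (30, -6)

(30, -6)


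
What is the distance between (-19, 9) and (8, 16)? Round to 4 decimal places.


d = sqrt((8--19)^2 + (16-9)^2) = 27.8927

27.8927


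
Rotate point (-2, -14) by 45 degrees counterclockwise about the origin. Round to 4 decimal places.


x' = -2*cos(45) - -14*sin(45) = 8.4853
y' = -2*sin(45) + -14*cos(45) = -11.3137

(8.4853, -11.3137)


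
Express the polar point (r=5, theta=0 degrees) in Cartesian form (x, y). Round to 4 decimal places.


x = 5 * cos(0) = 5
y = 5 * sin(0) = 0

(5, 0)


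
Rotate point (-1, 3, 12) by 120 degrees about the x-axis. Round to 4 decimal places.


x' = -1
y' = 3*cos(120) - 12*sin(120) = -11.8923
z' = 3*sin(120) + 12*cos(120) = -3.4019

(-1, -11.8923, -3.4019)


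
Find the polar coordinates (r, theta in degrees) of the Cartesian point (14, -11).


r = sqrt(14^2 + (-11)^2) = 17.8045
theta = atan2(-11, 14) = 321.8428 degrees

r = 17.8045, theta = 321.8428 degrees


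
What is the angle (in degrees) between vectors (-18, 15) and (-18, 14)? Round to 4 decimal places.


dot = -18*-18 + 15*14 = 534
|u| = 23.4307, |v| = 22.8035
cos(angle) = 0.9994
angle = 1.9306 degrees

1.9306 degrees


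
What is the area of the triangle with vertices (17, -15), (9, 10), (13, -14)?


Area = |x1(y2-y3) + x2(y3-y1) + x3(y1-y2)| / 2
= |17*(10--14) + 9*(-14--15) + 13*(-15-10)| / 2
= 46

46


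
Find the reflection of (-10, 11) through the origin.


Reflection through origin: (x, y) -> (-x, -y)
(-10, 11) -> (10, -11)

(10, -11)


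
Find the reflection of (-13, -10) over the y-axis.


Reflection across y-axis: (x, y) -> (-x, y)
(-13, -10) -> (13, -10)

(13, -10)


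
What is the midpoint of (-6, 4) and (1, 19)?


Midpoint = ((-6+1)/2, (4+19)/2) = (-2.5, 11.5)

(-2.5, 11.5)


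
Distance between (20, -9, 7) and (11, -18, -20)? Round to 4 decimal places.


d = sqrt((11-20)^2 + (-18--9)^2 + (-20-7)^2) = 29.8496

29.8496


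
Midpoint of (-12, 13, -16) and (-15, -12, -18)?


Midpoint = ((-12+-15)/2, (13+-12)/2, (-16+-18)/2) = (-13.5, 0.5, -17)

(-13.5, 0.5, -17)


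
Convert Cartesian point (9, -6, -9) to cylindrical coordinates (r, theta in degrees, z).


r = sqrt(9^2 + (-6)^2) = 10.8167
theta = atan2(-6, 9) = 326.3099 deg
z = -9

r = 10.8167, theta = 326.3099 deg, z = -9


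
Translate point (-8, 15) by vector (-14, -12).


Translation: (x+dx, y+dy) = (-8+-14, 15+-12) = (-22, 3)

(-22, 3)


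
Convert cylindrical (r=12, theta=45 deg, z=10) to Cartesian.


x = 12 * cos(45) = 8.4853
y = 12 * sin(45) = 8.4853
z = 10

(8.4853, 8.4853, 10)


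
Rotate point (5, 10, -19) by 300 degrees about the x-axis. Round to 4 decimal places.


x' = 5
y' = 10*cos(300) - -19*sin(300) = -11.4545
z' = 10*sin(300) + -19*cos(300) = -18.1603

(5, -11.4545, -18.1603)


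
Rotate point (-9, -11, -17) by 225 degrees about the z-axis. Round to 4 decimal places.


x' = -9*cos(225) - -11*sin(225) = -1.4142
y' = -9*sin(225) + -11*cos(225) = 14.1421
z' = -17

(-1.4142, 14.1421, -17)


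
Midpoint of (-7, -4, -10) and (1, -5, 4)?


Midpoint = ((-7+1)/2, (-4+-5)/2, (-10+4)/2) = (-3, -4.5, -3)

(-3, -4.5, -3)


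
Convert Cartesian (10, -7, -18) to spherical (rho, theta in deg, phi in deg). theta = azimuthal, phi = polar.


rho = sqrt(10^2 + (-7)^2 + (-18)^2) = 21.7486
theta = atan2(-7, 10) = 325.008 deg
phi = acos(-18/21.7486) = 145.8572 deg

rho = 21.7486, theta = 325.008 deg, phi = 145.8572 deg


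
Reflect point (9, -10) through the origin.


Reflection through origin: (x, y) -> (-x, -y)
(9, -10) -> (-9, 10)

(-9, 10)


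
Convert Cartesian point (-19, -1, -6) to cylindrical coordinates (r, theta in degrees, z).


r = sqrt((-19)^2 + (-1)^2) = 19.0263
theta = atan2(-1, -19) = 183.0128 deg
z = -6

r = 19.0263, theta = 183.0128 deg, z = -6


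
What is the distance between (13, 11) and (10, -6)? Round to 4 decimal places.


d = sqrt((10-13)^2 + (-6-11)^2) = 17.2627

17.2627


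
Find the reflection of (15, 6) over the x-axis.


Reflection across x-axis: (x, y) -> (x, -y)
(15, 6) -> (15, -6)

(15, -6)


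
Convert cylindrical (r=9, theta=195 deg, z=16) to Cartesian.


x = 9 * cos(195) = -8.6933
y = 9 * sin(195) = -2.3294
z = 16

(-8.6933, -2.3294, 16)


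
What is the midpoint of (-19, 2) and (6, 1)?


Midpoint = ((-19+6)/2, (2+1)/2) = (-6.5, 1.5)

(-6.5, 1.5)


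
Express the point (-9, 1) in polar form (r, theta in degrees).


r = sqrt((-9)^2 + 1^2) = 9.0554
theta = atan2(1, -9) = 173.6598 degrees

r = 9.0554, theta = 173.6598 degrees


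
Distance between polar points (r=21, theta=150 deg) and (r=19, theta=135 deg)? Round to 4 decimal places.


d = sqrt(r1^2 + r2^2 - 2*r1*r2*cos(t2-t1))
d = sqrt(21^2 + 19^2 - 2*21*19*cos(135-150)) = 5.5849

5.5849


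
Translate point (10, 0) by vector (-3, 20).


Translation: (x+dx, y+dy) = (10+-3, 0+20) = (7, 20)

(7, 20)


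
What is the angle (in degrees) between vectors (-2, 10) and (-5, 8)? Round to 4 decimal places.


dot = -2*-5 + 10*8 = 90
|u| = 10.198, |v| = 9.434
cos(angle) = 0.9355
angle = 20.6955 degrees

20.6955 degrees


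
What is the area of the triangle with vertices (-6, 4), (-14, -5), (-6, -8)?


Area = |x1(y2-y3) + x2(y3-y1) + x3(y1-y2)| / 2
= |-6*(-5--8) + -14*(-8-4) + -6*(4--5)| / 2
= 48

48


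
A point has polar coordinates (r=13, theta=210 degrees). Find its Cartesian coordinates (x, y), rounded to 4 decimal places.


x = 13 * cos(210) = -11.2583
y = 13 * sin(210) = -6.5

(-11.2583, -6.5)


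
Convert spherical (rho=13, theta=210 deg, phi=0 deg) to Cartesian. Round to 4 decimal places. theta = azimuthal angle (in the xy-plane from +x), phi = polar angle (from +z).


x = 13 * sin(0) * cos(210) = 0
y = 13 * sin(0) * sin(210) = 0
z = 13 * cos(0) = 13

(0, 0, 13)


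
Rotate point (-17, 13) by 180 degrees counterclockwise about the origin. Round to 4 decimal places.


x' = -17*cos(180) - 13*sin(180) = 17
y' = -17*sin(180) + 13*cos(180) = -13

(17, -13)


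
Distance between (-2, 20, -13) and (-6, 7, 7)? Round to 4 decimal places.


d = sqrt((-6--2)^2 + (7-20)^2 + (7--13)^2) = 24.1868

24.1868


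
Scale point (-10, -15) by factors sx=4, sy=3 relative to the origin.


Scaling: (x*sx, y*sy) = (-10*4, -15*3) = (-40, -45)

(-40, -45)


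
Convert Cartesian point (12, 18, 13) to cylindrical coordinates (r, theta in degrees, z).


r = sqrt(12^2 + 18^2) = 21.6333
theta = atan2(18, 12) = 56.3099 deg
z = 13

r = 21.6333, theta = 56.3099 deg, z = 13


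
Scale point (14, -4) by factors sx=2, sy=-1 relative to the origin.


Scaling: (x*sx, y*sy) = (14*2, -4*-1) = (28, 4)

(28, 4)


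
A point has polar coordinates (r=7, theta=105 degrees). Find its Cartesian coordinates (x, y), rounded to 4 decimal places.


x = 7 * cos(105) = -1.8117
y = 7 * sin(105) = 6.7615

(-1.8117, 6.7615)


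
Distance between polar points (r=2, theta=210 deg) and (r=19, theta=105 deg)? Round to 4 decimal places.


d = sqrt(r1^2 + r2^2 - 2*r1*r2*cos(t2-t1))
d = sqrt(2^2 + 19^2 - 2*2*19*cos(105-210)) = 19.613

19.613


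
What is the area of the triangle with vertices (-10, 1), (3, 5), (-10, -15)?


Area = |x1(y2-y3) + x2(y3-y1) + x3(y1-y2)| / 2
= |-10*(5--15) + 3*(-15-1) + -10*(1-5)| / 2
= 104

104


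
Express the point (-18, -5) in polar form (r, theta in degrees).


r = sqrt((-18)^2 + (-5)^2) = 18.6815
theta = atan2(-5, -18) = 195.5241 degrees

r = 18.6815, theta = 195.5241 degrees


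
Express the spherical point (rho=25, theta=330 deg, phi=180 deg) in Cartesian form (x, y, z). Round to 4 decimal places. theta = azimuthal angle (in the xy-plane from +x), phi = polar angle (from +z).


x = 25 * sin(180) * cos(330) = 0
y = 25 * sin(180) * sin(330) = 0
z = 25 * cos(180) = -25

(0, 0, -25)


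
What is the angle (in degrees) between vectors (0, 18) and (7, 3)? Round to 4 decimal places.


dot = 0*7 + 18*3 = 54
|u| = 18, |v| = 7.6158
cos(angle) = 0.3939
angle = 66.8014 degrees

66.8014 degrees


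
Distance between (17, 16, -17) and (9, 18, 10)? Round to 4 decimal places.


d = sqrt((9-17)^2 + (18-16)^2 + (10--17)^2) = 28.2312

28.2312


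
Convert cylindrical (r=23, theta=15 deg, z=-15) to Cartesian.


x = 23 * cos(15) = 22.2163
y = 23 * sin(15) = 5.9528
z = -15

(22.2163, 5.9528, -15)


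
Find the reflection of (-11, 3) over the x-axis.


Reflection across x-axis: (x, y) -> (x, -y)
(-11, 3) -> (-11, -3)

(-11, -3)


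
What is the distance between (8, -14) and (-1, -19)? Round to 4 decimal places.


d = sqrt((-1-8)^2 + (-19--14)^2) = 10.2956

10.2956


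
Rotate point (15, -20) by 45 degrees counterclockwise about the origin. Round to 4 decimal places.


x' = 15*cos(45) - -20*sin(45) = 24.7487
y' = 15*sin(45) + -20*cos(45) = -3.5355

(24.7487, -3.5355)


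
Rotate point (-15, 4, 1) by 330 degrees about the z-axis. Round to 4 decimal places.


x' = -15*cos(330) - 4*sin(330) = -10.9904
y' = -15*sin(330) + 4*cos(330) = 10.9641
z' = 1

(-10.9904, 10.9641, 1)


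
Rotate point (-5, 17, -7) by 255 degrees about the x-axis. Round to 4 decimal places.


x' = -5
y' = 17*cos(255) - -7*sin(255) = -11.1614
z' = 17*sin(255) + -7*cos(255) = -14.609

(-5, -11.1614, -14.609)


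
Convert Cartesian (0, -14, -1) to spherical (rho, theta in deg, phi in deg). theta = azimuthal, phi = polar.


rho = sqrt(0^2 + (-14)^2 + (-1)^2) = 14.0357
theta = atan2(-14, 0) = 270 deg
phi = acos(-1/14.0357) = 94.0856 deg

rho = 14.0357, theta = 270 deg, phi = 94.0856 deg


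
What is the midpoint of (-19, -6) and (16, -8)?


Midpoint = ((-19+16)/2, (-6+-8)/2) = (-1.5, -7)

(-1.5, -7)


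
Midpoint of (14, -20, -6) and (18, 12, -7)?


Midpoint = ((14+18)/2, (-20+12)/2, (-6+-7)/2) = (16, -4, -6.5)

(16, -4, -6.5)


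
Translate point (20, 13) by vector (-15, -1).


Translation: (x+dx, y+dy) = (20+-15, 13+-1) = (5, 12)

(5, 12)


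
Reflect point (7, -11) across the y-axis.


Reflection across y-axis: (x, y) -> (-x, y)
(7, -11) -> (-7, -11)

(-7, -11)


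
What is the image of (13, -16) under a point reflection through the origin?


Reflection through origin: (x, y) -> (-x, -y)
(13, -16) -> (-13, 16)

(-13, 16)


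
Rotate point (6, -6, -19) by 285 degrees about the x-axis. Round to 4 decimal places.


x' = 6
y' = -6*cos(285) - -19*sin(285) = -19.9055
z' = -6*sin(285) + -19*cos(285) = 0.878

(6, -19.9055, 0.878)


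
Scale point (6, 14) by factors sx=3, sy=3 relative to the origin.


Scaling: (x*sx, y*sy) = (6*3, 14*3) = (18, 42)

(18, 42)


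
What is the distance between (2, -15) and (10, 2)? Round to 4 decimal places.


d = sqrt((10-2)^2 + (2--15)^2) = 18.7883

18.7883


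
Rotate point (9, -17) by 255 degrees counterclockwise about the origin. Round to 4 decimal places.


x' = 9*cos(255) - -17*sin(255) = -18.7501
y' = 9*sin(255) + -17*cos(255) = -4.2934

(-18.7501, -4.2934)


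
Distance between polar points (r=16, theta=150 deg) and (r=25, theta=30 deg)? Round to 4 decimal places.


d = sqrt(r1^2 + r2^2 - 2*r1*r2*cos(t2-t1))
d = sqrt(16^2 + 25^2 - 2*16*25*cos(30-150)) = 35.7911

35.7911


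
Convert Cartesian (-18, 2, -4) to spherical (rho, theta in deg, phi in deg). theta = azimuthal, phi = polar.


rho = sqrt((-18)^2 + 2^2 + (-4)^2) = 18.5472
theta = atan2(2, -18) = 173.6598 deg
phi = acos(-4/18.5472) = 102.4546 deg

rho = 18.5472, theta = 173.6598 deg, phi = 102.4546 deg


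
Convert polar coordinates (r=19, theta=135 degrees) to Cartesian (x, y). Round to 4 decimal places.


x = 19 * cos(135) = -13.435
y = 19 * sin(135) = 13.435

(-13.435, 13.435)


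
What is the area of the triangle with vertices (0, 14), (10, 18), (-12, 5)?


Area = |x1(y2-y3) + x2(y3-y1) + x3(y1-y2)| / 2
= |0*(18-5) + 10*(5-14) + -12*(14-18)| / 2
= 21

21


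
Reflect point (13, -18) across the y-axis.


Reflection across y-axis: (x, y) -> (-x, y)
(13, -18) -> (-13, -18)

(-13, -18)


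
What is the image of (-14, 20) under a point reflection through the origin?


Reflection through origin: (x, y) -> (-x, -y)
(-14, 20) -> (14, -20)

(14, -20)


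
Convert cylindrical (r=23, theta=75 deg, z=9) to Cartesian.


x = 23 * cos(75) = 5.9528
y = 23 * sin(75) = 22.2163
z = 9

(5.9528, 22.2163, 9)


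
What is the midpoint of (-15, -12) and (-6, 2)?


Midpoint = ((-15+-6)/2, (-12+2)/2) = (-10.5, -5)

(-10.5, -5)


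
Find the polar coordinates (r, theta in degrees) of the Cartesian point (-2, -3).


r = sqrt((-2)^2 + (-3)^2) = 3.6056
theta = atan2(-3, -2) = 236.3099 degrees

r = 3.6056, theta = 236.3099 degrees


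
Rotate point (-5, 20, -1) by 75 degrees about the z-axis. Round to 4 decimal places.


x' = -5*cos(75) - 20*sin(75) = -20.6126
y' = -5*sin(75) + 20*cos(75) = 0.3468
z' = -1

(-20.6126, 0.3468, -1)


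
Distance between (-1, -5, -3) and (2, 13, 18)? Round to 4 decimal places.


d = sqrt((2--1)^2 + (13--5)^2 + (18--3)^2) = 27.8209

27.8209


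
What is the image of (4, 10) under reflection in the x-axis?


Reflection across x-axis: (x, y) -> (x, -y)
(4, 10) -> (4, -10)

(4, -10)


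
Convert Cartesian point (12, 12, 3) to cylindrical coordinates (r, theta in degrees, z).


r = sqrt(12^2 + 12^2) = 16.9706
theta = atan2(12, 12) = 45 deg
z = 3

r = 16.9706, theta = 45 deg, z = 3


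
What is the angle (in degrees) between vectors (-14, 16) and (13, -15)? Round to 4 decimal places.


dot = -14*13 + 16*-15 = -422
|u| = 21.2603, |v| = 19.8494
cos(angle) = -1
angle = 179.7285 degrees

179.7285 degrees


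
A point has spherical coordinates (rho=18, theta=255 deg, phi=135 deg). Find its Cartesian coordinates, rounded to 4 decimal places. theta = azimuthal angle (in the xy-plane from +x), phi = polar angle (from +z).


x = 18 * sin(135) * cos(255) = -3.2942
y = 18 * sin(135) * sin(255) = -12.2942
z = 18 * cos(135) = -12.7279

(-3.2942, -12.2942, -12.7279)


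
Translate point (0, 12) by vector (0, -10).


Translation: (x+dx, y+dy) = (0+0, 12+-10) = (0, 2)

(0, 2)


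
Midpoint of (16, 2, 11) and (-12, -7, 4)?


Midpoint = ((16+-12)/2, (2+-7)/2, (11+4)/2) = (2, -2.5, 7.5)

(2, -2.5, 7.5)


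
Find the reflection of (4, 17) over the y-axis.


Reflection across y-axis: (x, y) -> (-x, y)
(4, 17) -> (-4, 17)

(-4, 17)


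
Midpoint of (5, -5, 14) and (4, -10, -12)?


Midpoint = ((5+4)/2, (-5+-10)/2, (14+-12)/2) = (4.5, -7.5, 1)

(4.5, -7.5, 1)


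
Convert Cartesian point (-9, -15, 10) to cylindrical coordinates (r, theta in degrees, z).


r = sqrt((-9)^2 + (-15)^2) = 17.4929
theta = atan2(-15, -9) = 239.0362 deg
z = 10

r = 17.4929, theta = 239.0362 deg, z = 10


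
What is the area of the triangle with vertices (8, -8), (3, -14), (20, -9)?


Area = |x1(y2-y3) + x2(y3-y1) + x3(y1-y2)| / 2
= |8*(-14--9) + 3*(-9--8) + 20*(-8--14)| / 2
= 38.5

38.5


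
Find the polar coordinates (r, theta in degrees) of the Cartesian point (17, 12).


r = sqrt(17^2 + 12^2) = 20.8087
theta = atan2(12, 17) = 35.2176 degrees

r = 20.8087, theta = 35.2176 degrees


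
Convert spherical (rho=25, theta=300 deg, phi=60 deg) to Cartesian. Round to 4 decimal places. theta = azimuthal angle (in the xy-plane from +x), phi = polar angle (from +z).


x = 25 * sin(60) * cos(300) = 10.8253
y = 25 * sin(60) * sin(300) = -18.75
z = 25 * cos(60) = 12.5

(10.8253, -18.75, 12.5)


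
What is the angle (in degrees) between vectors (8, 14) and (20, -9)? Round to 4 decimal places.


dot = 8*20 + 14*-9 = 34
|u| = 16.1245, |v| = 21.9317
cos(angle) = 0.0961
angle = 84.4829 degrees

84.4829 degrees


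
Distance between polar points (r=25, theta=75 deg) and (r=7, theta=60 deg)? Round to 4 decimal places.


d = sqrt(r1^2 + r2^2 - 2*r1*r2*cos(t2-t1))
d = sqrt(25^2 + 7^2 - 2*25*7*cos(60-75)) = 18.3283

18.3283


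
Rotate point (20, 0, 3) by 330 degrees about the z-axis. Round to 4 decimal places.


x' = 20*cos(330) - 0*sin(330) = 17.3205
y' = 20*sin(330) + 0*cos(330) = -10
z' = 3

(17.3205, -10, 3)


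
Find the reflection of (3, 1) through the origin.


Reflection through origin: (x, y) -> (-x, -y)
(3, 1) -> (-3, -1)

(-3, -1)


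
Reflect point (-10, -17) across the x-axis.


Reflection across x-axis: (x, y) -> (x, -y)
(-10, -17) -> (-10, 17)

(-10, 17)


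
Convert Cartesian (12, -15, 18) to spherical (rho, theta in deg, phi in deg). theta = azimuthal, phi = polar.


rho = sqrt(12^2 + (-15)^2 + 18^2) = 26.3249
theta = atan2(-15, 12) = 308.6598 deg
phi = acos(18/26.3249) = 46.8616 deg

rho = 26.3249, theta = 308.6598 deg, phi = 46.8616 deg


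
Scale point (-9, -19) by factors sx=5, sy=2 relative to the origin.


Scaling: (x*sx, y*sy) = (-9*5, -19*2) = (-45, -38)

(-45, -38)


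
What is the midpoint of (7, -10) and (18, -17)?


Midpoint = ((7+18)/2, (-10+-17)/2) = (12.5, -13.5)

(12.5, -13.5)


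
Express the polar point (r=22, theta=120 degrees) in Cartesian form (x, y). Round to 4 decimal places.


x = 22 * cos(120) = -11
y = 22 * sin(120) = 19.0526

(-11, 19.0526)


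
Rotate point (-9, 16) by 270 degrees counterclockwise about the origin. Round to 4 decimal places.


x' = -9*cos(270) - 16*sin(270) = 16
y' = -9*sin(270) + 16*cos(270) = 9

(16, 9)


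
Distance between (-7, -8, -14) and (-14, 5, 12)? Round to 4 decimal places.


d = sqrt((-14--7)^2 + (5--8)^2 + (12--14)^2) = 29.8998

29.8998


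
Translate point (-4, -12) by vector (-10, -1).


Translation: (x+dx, y+dy) = (-4+-10, -12+-1) = (-14, -13)

(-14, -13)


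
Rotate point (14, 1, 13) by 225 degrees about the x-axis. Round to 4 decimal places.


x' = 14
y' = 1*cos(225) - 13*sin(225) = 8.4853
z' = 1*sin(225) + 13*cos(225) = -9.8995

(14, 8.4853, -9.8995)


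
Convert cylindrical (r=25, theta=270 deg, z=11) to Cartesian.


x = 25 * cos(270) = 0
y = 25 * sin(270) = -25
z = 11

(0, -25, 11)


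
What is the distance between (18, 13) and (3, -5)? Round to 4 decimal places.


d = sqrt((3-18)^2 + (-5-13)^2) = 23.4307

23.4307


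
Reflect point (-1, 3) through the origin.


Reflection through origin: (x, y) -> (-x, -y)
(-1, 3) -> (1, -3)

(1, -3)


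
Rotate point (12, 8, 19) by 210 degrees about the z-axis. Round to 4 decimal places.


x' = 12*cos(210) - 8*sin(210) = -6.3923
y' = 12*sin(210) + 8*cos(210) = -12.9282
z' = 19

(-6.3923, -12.9282, 19)


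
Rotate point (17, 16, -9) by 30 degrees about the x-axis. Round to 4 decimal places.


x' = 17
y' = 16*cos(30) - -9*sin(30) = 18.3564
z' = 16*sin(30) + -9*cos(30) = 0.2058

(17, 18.3564, 0.2058)


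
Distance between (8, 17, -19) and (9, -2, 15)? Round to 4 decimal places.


d = sqrt((9-8)^2 + (-2-17)^2 + (15--19)^2) = 38.9615

38.9615


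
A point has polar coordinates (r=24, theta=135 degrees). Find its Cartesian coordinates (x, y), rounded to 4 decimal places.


x = 24 * cos(135) = -16.9706
y = 24 * sin(135) = 16.9706

(-16.9706, 16.9706)
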